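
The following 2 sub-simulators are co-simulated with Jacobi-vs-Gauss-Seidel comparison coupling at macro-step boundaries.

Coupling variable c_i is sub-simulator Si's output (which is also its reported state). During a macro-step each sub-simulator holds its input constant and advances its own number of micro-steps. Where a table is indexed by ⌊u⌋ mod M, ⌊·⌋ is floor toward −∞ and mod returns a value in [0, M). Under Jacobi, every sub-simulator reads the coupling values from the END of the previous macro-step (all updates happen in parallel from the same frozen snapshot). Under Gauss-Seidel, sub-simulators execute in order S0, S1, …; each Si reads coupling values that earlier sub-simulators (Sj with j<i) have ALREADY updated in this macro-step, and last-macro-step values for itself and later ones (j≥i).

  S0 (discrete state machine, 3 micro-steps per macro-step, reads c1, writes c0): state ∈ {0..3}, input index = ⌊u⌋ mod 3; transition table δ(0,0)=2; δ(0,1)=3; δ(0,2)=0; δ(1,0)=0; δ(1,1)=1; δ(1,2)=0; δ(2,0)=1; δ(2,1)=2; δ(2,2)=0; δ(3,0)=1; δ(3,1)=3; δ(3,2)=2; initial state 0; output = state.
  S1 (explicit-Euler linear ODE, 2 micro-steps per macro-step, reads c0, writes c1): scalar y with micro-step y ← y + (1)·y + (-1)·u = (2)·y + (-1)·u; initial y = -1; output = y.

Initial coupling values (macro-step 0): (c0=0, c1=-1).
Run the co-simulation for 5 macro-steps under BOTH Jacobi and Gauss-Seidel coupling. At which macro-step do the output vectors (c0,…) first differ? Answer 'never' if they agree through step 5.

first divergence at macro-step: never

[Jacobi] macro 1: S0 reads c1=-1 → after 3×micro: 0; S1 reads c0=0 → after 2×micro: -4 ⇒ (c0=0, c1=-4)
[Jacobi] macro 2: S0 reads c1=-4 → after 3×micro: 0; S1 reads c0=0 → after 2×micro: -16 ⇒ (c0=0, c1=-16)
[Jacobi] macro 3: S0 reads c1=-16 → after 3×micro: 0; S1 reads c0=0 → after 2×micro: -64 ⇒ (c0=0, c1=-64)
[Jacobi] macro 4: S0 reads c1=-64 → after 3×micro: 0; S1 reads c0=0 → after 2×micro: -256 ⇒ (c0=0, c1=-256)
[Jacobi] macro 5: S0 reads c1=-256 → after 3×micro: 0; S1 reads c0=0 → after 2×micro: -1024 ⇒ (c0=0, c1=-1024)
[Gauss-Seidel] macro 1: S0 reads c1=-1 → after 3×micro: 0; S1 reads c0=0 → after 2×micro: -4 ⇒ (c0=0, c1=-4)
[Gauss-Seidel] macro 2: S0 reads c1=-4 → after 3×micro: 0; S1 reads c0=0 → after 2×micro: -16 ⇒ (c0=0, c1=-16)
[Gauss-Seidel] macro 3: S0 reads c1=-16 → after 3×micro: 0; S1 reads c0=0 → after 2×micro: -64 ⇒ (c0=0, c1=-64)
[Gauss-Seidel] macro 4: S0 reads c1=-64 → after 3×micro: 0; S1 reads c0=0 → after 2×micro: -256 ⇒ (c0=0, c1=-256)
[Gauss-Seidel] macro 5: S0 reads c1=-256 → after 3×micro: 0; S1 reads c0=0 → after 2×micro: -1024 ⇒ (c0=0, c1=-1024)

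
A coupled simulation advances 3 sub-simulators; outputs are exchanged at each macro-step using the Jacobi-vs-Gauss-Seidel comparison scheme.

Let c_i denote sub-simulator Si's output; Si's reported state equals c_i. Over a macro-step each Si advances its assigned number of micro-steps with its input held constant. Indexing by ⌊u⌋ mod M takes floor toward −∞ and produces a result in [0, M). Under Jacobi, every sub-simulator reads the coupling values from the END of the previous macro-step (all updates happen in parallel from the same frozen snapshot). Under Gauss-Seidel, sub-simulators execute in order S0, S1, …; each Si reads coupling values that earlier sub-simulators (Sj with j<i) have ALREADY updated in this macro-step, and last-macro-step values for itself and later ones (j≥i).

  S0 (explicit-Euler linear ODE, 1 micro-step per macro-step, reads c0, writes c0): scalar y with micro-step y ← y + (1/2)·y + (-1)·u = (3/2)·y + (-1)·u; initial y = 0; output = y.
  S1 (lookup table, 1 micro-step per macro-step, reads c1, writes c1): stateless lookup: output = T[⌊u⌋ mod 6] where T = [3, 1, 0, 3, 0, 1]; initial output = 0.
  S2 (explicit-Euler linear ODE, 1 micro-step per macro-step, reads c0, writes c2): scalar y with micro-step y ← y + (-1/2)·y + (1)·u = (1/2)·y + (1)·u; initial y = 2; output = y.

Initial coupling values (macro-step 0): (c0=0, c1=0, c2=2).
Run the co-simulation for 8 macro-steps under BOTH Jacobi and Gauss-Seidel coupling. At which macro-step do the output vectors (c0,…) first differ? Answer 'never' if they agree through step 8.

[Jacobi] macro 1: S0 reads c0=0 → after 1×micro: 0; S1 reads c1=0 → after 1×micro: 3; S2 reads c0=0 → after 1×micro: 1 ⇒ (c0=0, c1=3, c2=1)
[Jacobi] macro 2: S0 reads c0=0 → after 1×micro: 0; S1 reads c1=3 → after 1×micro: 3; S2 reads c0=0 → after 1×micro: 1/2 ⇒ (c0=0, c1=3, c2=1/2)
[Jacobi] macro 3: S0 reads c0=0 → after 1×micro: 0; S1 reads c1=3 → after 1×micro: 3; S2 reads c0=0 → after 1×micro: 1/4 ⇒ (c0=0, c1=3, c2=1/4)
[Jacobi] macro 4: S0 reads c0=0 → after 1×micro: 0; S1 reads c1=3 → after 1×micro: 3; S2 reads c0=0 → after 1×micro: 1/8 ⇒ (c0=0, c1=3, c2=1/8)
[Jacobi] macro 5: S0 reads c0=0 → after 1×micro: 0; S1 reads c1=3 → after 1×micro: 3; S2 reads c0=0 → after 1×micro: 1/16 ⇒ (c0=0, c1=3, c2=1/16)
[Jacobi] macro 6: S0 reads c0=0 → after 1×micro: 0; S1 reads c1=3 → after 1×micro: 3; S2 reads c0=0 → after 1×micro: 1/32 ⇒ (c0=0, c1=3, c2=1/32)
[Jacobi] macro 7: S0 reads c0=0 → after 1×micro: 0; S1 reads c1=3 → after 1×micro: 3; S2 reads c0=0 → after 1×micro: 1/64 ⇒ (c0=0, c1=3, c2=1/64)
[Jacobi] macro 8: S0 reads c0=0 → after 1×micro: 0; S1 reads c1=3 → after 1×micro: 3; S2 reads c0=0 → after 1×micro: 1/128 ⇒ (c0=0, c1=3, c2=1/128)
[Gauss-Seidel] macro 1: S0 reads c0=0 → after 1×micro: 0; S1 reads c1=0 → after 1×micro: 3; S2 reads c0=0 → after 1×micro: 1 ⇒ (c0=0, c1=3, c2=1)
[Gauss-Seidel] macro 2: S0 reads c0=0 → after 1×micro: 0; S1 reads c1=3 → after 1×micro: 3; S2 reads c0=0 → after 1×micro: 1/2 ⇒ (c0=0, c1=3, c2=1/2)
[Gauss-Seidel] macro 3: S0 reads c0=0 → after 1×micro: 0; S1 reads c1=3 → after 1×micro: 3; S2 reads c0=0 → after 1×micro: 1/4 ⇒ (c0=0, c1=3, c2=1/4)
[Gauss-Seidel] macro 4: S0 reads c0=0 → after 1×micro: 0; S1 reads c1=3 → after 1×micro: 3; S2 reads c0=0 → after 1×micro: 1/8 ⇒ (c0=0, c1=3, c2=1/8)
[Gauss-Seidel] macro 5: S0 reads c0=0 → after 1×micro: 0; S1 reads c1=3 → after 1×micro: 3; S2 reads c0=0 → after 1×micro: 1/16 ⇒ (c0=0, c1=3, c2=1/16)
[Gauss-Seidel] macro 6: S0 reads c0=0 → after 1×micro: 0; S1 reads c1=3 → after 1×micro: 3; S2 reads c0=0 → after 1×micro: 1/32 ⇒ (c0=0, c1=3, c2=1/32)
[Gauss-Seidel] macro 7: S0 reads c0=0 → after 1×micro: 0; S1 reads c1=3 → after 1×micro: 3; S2 reads c0=0 → after 1×micro: 1/64 ⇒ (c0=0, c1=3, c2=1/64)
[Gauss-Seidel] macro 8: S0 reads c0=0 → after 1×micro: 0; S1 reads c1=3 → after 1×micro: 3; S2 reads c0=0 → after 1×micro: 1/128 ⇒ (c0=0, c1=3, c2=1/128)

first divergence at macro-step: never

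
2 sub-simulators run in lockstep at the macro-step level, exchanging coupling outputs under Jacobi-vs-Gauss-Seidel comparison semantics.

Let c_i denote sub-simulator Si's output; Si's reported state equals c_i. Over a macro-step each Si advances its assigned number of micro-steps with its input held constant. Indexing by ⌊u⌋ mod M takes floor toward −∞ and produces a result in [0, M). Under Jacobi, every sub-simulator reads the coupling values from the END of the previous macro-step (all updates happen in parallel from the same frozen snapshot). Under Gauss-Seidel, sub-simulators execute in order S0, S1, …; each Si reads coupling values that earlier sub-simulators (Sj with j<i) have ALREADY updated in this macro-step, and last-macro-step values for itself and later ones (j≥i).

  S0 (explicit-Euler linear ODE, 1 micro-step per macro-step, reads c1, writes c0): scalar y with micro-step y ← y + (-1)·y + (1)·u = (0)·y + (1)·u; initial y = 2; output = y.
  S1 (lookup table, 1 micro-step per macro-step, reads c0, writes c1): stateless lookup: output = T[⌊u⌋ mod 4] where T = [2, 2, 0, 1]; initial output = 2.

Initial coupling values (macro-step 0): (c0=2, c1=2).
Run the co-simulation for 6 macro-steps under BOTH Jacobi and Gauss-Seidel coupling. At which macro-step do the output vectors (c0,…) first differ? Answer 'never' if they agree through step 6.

first divergence at macro-step: 2

[Jacobi] macro 1: S0 reads c1=2 → after 1×micro: 2; S1 reads c0=2 → after 1×micro: 0 ⇒ (c0=2, c1=0)
[Jacobi] macro 2: S0 reads c1=0 → after 1×micro: 0; S1 reads c0=2 → after 1×micro: 0 ⇒ (c0=0, c1=0)
[Jacobi] macro 3: S0 reads c1=0 → after 1×micro: 0; S1 reads c0=0 → after 1×micro: 2 ⇒ (c0=0, c1=2)
[Jacobi] macro 4: S0 reads c1=2 → after 1×micro: 2; S1 reads c0=0 → after 1×micro: 2 ⇒ (c0=2, c1=2)
[Jacobi] macro 5: S0 reads c1=2 → after 1×micro: 2; S1 reads c0=2 → after 1×micro: 0 ⇒ (c0=2, c1=0)
[Jacobi] macro 6: S0 reads c1=0 → after 1×micro: 0; S1 reads c0=2 → after 1×micro: 0 ⇒ (c0=0, c1=0)
[Gauss-Seidel] macro 1: S0 reads c1=2 → after 1×micro: 2; S1 reads c0=2 → after 1×micro: 0 ⇒ (c0=2, c1=0)
[Gauss-Seidel] macro 2: S0 reads c1=0 → after 1×micro: 0; S1 reads c0=0 → after 1×micro: 2 ⇒ (c0=0, c1=2)
[Gauss-Seidel] macro 3: S0 reads c1=2 → after 1×micro: 2; S1 reads c0=2 → after 1×micro: 0 ⇒ (c0=2, c1=0)
[Gauss-Seidel] macro 4: S0 reads c1=0 → after 1×micro: 0; S1 reads c0=0 → after 1×micro: 2 ⇒ (c0=0, c1=2)
[Gauss-Seidel] macro 5: S0 reads c1=2 → after 1×micro: 2; S1 reads c0=2 → after 1×micro: 0 ⇒ (c0=2, c1=0)
[Gauss-Seidel] macro 6: S0 reads c1=0 → after 1×micro: 0; S1 reads c0=0 → after 1×micro: 2 ⇒ (c0=0, c1=2)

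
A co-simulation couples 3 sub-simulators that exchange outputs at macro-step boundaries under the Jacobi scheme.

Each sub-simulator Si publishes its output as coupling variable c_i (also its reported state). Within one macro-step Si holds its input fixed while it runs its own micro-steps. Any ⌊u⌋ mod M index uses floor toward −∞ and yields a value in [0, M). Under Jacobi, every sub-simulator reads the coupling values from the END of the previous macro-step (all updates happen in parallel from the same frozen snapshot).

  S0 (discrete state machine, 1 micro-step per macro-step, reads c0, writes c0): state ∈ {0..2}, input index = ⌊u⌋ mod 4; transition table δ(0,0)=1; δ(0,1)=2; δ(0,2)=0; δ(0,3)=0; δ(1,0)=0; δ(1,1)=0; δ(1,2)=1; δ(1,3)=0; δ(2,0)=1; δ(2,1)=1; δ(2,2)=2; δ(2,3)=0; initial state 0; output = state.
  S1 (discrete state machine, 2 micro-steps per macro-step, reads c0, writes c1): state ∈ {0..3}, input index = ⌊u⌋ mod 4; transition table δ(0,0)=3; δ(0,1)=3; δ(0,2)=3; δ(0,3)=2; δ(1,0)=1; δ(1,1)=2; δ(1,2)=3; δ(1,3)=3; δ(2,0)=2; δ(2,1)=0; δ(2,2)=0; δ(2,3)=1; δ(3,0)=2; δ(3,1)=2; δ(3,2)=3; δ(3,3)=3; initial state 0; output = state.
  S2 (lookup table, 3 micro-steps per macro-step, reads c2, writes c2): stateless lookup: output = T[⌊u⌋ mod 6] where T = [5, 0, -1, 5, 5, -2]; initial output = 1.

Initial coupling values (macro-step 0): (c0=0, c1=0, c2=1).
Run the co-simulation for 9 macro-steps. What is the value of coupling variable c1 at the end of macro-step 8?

macro 1: S0 reads c0=0 → after 1×micro: 1; S1 reads c0=0 → after 2×micro: 2; S2 reads c2=1 → after 3×micro: 0 ⇒ (c0=1, c1=2, c2=0)
macro 2: S0 reads c0=1 → after 1×micro: 0; S1 reads c0=1 → after 2×micro: 3; S2 reads c2=0 → after 3×micro: 5 ⇒ (c0=0, c1=3, c2=5)
macro 3: S0 reads c0=0 → after 1×micro: 1; S1 reads c0=0 → after 2×micro: 2; S2 reads c2=5 → after 3×micro: -2 ⇒ (c0=1, c1=2, c2=-2)
macro 4: S0 reads c0=1 → after 1×micro: 0; S1 reads c0=1 → after 2×micro: 3; S2 reads c2=-2 → after 3×micro: 5 ⇒ (c0=0, c1=3, c2=5)
macro 5: S0 reads c0=0 → after 1×micro: 1; S1 reads c0=0 → after 2×micro: 2; S2 reads c2=5 → after 3×micro: -2 ⇒ (c0=1, c1=2, c2=-2)
macro 6: S0 reads c0=1 → after 1×micro: 0; S1 reads c0=1 → after 2×micro: 3; S2 reads c2=-2 → after 3×micro: 5 ⇒ (c0=0, c1=3, c2=5)
macro 7: S0 reads c0=0 → after 1×micro: 1; S1 reads c0=0 → after 2×micro: 2; S2 reads c2=5 → after 3×micro: -2 ⇒ (c0=1, c1=2, c2=-2)
macro 8: S0 reads c0=1 → after 1×micro: 0; S1 reads c0=1 → after 2×micro: 3; S2 reads c2=-2 → after 3×micro: 5 ⇒ (c0=0, c1=3, c2=5)
macro 9: S0 reads c0=0 → after 1×micro: 1; S1 reads c0=0 → after 2×micro: 2; S2 reads c2=5 → after 3×micro: -2 ⇒ (c0=1, c1=2, c2=-2)

c1 at macro-step 8 = 3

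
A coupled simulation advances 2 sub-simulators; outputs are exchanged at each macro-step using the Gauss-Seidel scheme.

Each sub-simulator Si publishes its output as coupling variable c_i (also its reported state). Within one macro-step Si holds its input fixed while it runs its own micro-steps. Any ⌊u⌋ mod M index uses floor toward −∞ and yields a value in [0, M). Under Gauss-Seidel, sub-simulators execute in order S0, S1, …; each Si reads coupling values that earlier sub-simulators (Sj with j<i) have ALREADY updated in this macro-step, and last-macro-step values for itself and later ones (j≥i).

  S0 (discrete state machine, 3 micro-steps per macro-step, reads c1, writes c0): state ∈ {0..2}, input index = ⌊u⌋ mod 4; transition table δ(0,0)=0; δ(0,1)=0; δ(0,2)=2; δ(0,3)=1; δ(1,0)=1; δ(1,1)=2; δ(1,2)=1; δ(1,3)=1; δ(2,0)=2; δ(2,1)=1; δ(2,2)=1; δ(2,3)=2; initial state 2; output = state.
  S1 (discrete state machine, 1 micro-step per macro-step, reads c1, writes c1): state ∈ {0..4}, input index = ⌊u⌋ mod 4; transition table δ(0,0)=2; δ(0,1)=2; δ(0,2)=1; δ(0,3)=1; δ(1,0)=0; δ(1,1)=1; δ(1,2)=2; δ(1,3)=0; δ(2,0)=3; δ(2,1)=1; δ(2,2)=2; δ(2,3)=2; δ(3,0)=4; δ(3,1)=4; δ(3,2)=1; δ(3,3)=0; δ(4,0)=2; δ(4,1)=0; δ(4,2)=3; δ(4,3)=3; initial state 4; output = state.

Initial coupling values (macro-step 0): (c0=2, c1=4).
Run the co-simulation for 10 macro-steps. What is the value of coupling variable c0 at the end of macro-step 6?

c0 at macro-step 6 = 1

macro 1: S0 reads c1=4 → after 3×micro: 2; S1 reads c1=4 → after 1×micro: 2 ⇒ (c0=2, c1=2)
macro 2: S0 reads c1=2 → after 3×micro: 1; S1 reads c1=2 → after 1×micro: 2 ⇒ (c0=1, c1=2)
macro 3: S0 reads c1=2 → after 3×micro: 1; S1 reads c1=2 → after 1×micro: 2 ⇒ (c0=1, c1=2)
macro 4: S0 reads c1=2 → after 3×micro: 1; S1 reads c1=2 → after 1×micro: 2 ⇒ (c0=1, c1=2)
macro 5: S0 reads c1=2 → after 3×micro: 1; S1 reads c1=2 → after 1×micro: 2 ⇒ (c0=1, c1=2)
macro 6: S0 reads c1=2 → after 3×micro: 1; S1 reads c1=2 → after 1×micro: 2 ⇒ (c0=1, c1=2)
macro 7: S0 reads c1=2 → after 3×micro: 1; S1 reads c1=2 → after 1×micro: 2 ⇒ (c0=1, c1=2)
macro 8: S0 reads c1=2 → after 3×micro: 1; S1 reads c1=2 → after 1×micro: 2 ⇒ (c0=1, c1=2)
macro 9: S0 reads c1=2 → after 3×micro: 1; S1 reads c1=2 → after 1×micro: 2 ⇒ (c0=1, c1=2)
macro 10: S0 reads c1=2 → after 3×micro: 1; S1 reads c1=2 → after 1×micro: 2 ⇒ (c0=1, c1=2)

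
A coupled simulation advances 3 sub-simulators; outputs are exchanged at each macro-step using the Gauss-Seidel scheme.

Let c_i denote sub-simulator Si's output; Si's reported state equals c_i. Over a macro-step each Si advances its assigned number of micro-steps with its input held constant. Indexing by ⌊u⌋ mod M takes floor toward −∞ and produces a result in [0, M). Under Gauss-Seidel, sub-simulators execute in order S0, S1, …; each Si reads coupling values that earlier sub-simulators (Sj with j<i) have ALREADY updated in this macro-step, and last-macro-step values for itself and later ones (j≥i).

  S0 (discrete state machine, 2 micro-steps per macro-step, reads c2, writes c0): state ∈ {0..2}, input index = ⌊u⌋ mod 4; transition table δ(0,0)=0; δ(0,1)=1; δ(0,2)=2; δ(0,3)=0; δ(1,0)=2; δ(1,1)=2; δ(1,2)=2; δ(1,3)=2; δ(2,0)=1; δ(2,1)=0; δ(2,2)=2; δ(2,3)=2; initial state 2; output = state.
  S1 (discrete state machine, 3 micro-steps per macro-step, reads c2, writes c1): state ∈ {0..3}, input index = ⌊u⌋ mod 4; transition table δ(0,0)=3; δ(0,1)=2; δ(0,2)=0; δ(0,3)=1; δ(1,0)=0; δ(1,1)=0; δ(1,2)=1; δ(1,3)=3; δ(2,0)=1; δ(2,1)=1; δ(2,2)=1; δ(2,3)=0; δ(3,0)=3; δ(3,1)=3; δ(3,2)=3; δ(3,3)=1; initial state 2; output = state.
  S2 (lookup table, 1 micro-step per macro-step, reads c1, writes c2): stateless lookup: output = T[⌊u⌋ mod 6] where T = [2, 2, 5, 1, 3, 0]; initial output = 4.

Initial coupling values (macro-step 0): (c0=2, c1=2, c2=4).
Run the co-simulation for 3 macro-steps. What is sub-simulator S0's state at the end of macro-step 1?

S0 state at macro-step 1 = 2

macro 1: S0 reads c2=4 → after 2×micro: 2; S1 reads c2=4 → after 3×micro: 3; S2 reads c1=3 → after 1×micro: 1 ⇒ (c0=2, c1=3, c2=1)
macro 2: S0 reads c2=1 → after 2×micro: 1; S1 reads c2=1 → after 3×micro: 3; S2 reads c1=3 → after 1×micro: 1 ⇒ (c0=1, c1=3, c2=1)
macro 3: S0 reads c2=1 → after 2×micro: 0; S1 reads c2=1 → after 3×micro: 3; S2 reads c1=3 → after 1×micro: 1 ⇒ (c0=0, c1=3, c2=1)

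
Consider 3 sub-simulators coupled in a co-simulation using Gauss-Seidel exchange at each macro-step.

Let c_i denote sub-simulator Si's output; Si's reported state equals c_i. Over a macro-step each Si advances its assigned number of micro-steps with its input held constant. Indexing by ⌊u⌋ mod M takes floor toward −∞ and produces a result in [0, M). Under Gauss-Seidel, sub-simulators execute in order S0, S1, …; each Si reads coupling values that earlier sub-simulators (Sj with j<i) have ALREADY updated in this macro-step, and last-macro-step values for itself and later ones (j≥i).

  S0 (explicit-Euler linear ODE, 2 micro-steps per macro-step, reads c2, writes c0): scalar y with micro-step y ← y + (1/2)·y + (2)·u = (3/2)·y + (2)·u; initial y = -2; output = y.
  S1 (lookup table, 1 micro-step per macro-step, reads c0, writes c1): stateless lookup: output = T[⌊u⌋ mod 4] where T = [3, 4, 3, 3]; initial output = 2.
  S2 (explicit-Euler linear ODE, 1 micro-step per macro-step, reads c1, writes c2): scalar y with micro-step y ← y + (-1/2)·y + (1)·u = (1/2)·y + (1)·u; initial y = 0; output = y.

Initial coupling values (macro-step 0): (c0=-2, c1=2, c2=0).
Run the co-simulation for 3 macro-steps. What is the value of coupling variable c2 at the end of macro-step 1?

c2 at macro-step 1 = 3

macro 1: S0 reads c2=0 → after 2×micro: -9/2; S1 reads c0=-9/2 → after 1×micro: 3; S2 reads c1=3 → after 1×micro: 3 ⇒ (c0=-9/2, c1=3, c2=3)
macro 2: S0 reads c2=3 → after 2×micro: 39/8; S1 reads c0=39/8 → after 1×micro: 3; S2 reads c1=3 → after 1×micro: 9/2 ⇒ (c0=39/8, c1=3, c2=9/2)
macro 3: S0 reads c2=9/2 → after 2×micro: 1071/32; S1 reads c0=1071/32 → after 1×micro: 4; S2 reads c1=4 → after 1×micro: 25/4 ⇒ (c0=1071/32, c1=4, c2=25/4)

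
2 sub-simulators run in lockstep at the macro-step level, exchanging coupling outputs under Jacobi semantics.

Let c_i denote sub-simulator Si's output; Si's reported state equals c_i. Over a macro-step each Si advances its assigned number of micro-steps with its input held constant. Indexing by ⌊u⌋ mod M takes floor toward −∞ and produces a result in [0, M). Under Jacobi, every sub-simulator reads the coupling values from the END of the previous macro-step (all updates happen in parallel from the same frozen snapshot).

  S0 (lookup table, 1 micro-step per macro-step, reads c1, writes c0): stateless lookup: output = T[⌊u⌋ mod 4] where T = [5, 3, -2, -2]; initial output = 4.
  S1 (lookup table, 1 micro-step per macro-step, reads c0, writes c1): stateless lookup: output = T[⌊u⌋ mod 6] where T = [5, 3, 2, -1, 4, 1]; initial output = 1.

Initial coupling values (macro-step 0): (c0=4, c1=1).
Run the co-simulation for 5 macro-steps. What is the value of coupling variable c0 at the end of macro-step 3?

macro 1: S0 reads c1=1 → after 1×micro: 3; S1 reads c0=4 → after 1×micro: 4 ⇒ (c0=3, c1=4)
macro 2: S0 reads c1=4 → after 1×micro: 5; S1 reads c0=3 → after 1×micro: -1 ⇒ (c0=5, c1=-1)
macro 3: S0 reads c1=-1 → after 1×micro: -2; S1 reads c0=5 → after 1×micro: 1 ⇒ (c0=-2, c1=1)
macro 4: S0 reads c1=1 → after 1×micro: 3; S1 reads c0=-2 → after 1×micro: 4 ⇒ (c0=3, c1=4)
macro 5: S0 reads c1=4 → after 1×micro: 5; S1 reads c0=3 → after 1×micro: -1 ⇒ (c0=5, c1=-1)

c0 at macro-step 3 = -2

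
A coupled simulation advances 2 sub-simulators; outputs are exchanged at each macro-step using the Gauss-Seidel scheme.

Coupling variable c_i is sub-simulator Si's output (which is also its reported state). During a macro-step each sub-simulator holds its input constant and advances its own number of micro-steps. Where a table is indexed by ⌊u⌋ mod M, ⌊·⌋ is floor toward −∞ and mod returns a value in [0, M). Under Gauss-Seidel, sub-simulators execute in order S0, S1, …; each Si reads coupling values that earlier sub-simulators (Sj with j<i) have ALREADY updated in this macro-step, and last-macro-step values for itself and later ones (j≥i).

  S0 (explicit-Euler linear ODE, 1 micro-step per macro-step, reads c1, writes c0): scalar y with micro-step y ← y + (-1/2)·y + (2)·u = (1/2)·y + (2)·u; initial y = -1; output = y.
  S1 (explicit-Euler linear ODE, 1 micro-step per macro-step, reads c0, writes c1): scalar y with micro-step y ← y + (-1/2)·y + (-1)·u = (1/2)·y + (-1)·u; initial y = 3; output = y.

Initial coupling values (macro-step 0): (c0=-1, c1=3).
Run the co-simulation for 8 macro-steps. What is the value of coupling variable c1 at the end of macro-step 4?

macro 1: S0 reads c1=3 → after 1×micro: 11/2; S1 reads c0=11/2 → after 1×micro: -4 ⇒ (c0=11/2, c1=-4)
macro 2: S0 reads c1=-4 → after 1×micro: -21/4; S1 reads c0=-21/4 → after 1×micro: 13/4 ⇒ (c0=-21/4, c1=13/4)
macro 3: S0 reads c1=13/4 → after 1×micro: 31/8; S1 reads c0=31/8 → after 1×micro: -9/4 ⇒ (c0=31/8, c1=-9/4)
macro 4: S0 reads c1=-9/4 → after 1×micro: -41/16; S1 reads c0=-41/16 → after 1×micro: 23/16 ⇒ (c0=-41/16, c1=23/16)
macro 5: S0 reads c1=23/16 → after 1×micro: 51/32; S1 reads c0=51/32 → after 1×micro: -7/8 ⇒ (c0=51/32, c1=-7/8)
macro 6: S0 reads c1=-7/8 → after 1×micro: -61/64; S1 reads c0=-61/64 → after 1×micro: 33/64 ⇒ (c0=-61/64, c1=33/64)
macro 7: S0 reads c1=33/64 → after 1×micro: 71/128; S1 reads c0=71/128 → after 1×micro: -19/64 ⇒ (c0=71/128, c1=-19/64)
macro 8: S0 reads c1=-19/64 → after 1×micro: -81/256; S1 reads c0=-81/256 → after 1×micro: 43/256 ⇒ (c0=-81/256, c1=43/256)

c1 at macro-step 4 = 23/16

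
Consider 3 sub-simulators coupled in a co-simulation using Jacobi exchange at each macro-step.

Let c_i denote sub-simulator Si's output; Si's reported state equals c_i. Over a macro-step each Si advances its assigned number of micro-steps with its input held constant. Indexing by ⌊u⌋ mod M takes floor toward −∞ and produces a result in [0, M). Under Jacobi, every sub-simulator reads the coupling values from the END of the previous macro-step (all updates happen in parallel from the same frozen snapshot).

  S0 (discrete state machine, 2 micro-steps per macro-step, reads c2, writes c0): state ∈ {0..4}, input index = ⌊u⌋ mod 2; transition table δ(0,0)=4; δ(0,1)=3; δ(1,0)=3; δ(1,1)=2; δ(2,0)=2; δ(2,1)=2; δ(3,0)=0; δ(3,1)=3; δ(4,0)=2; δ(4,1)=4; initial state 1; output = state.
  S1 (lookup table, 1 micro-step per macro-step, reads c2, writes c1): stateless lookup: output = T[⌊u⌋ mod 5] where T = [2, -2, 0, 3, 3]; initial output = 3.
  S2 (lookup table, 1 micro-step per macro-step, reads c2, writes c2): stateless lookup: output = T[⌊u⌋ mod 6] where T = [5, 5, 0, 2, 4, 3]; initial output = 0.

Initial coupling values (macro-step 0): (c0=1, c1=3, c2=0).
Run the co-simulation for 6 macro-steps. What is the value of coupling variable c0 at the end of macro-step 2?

macro 1: S0 reads c2=0 → after 2×micro: 0; S1 reads c2=0 → after 1×micro: 2; S2 reads c2=0 → after 1×micro: 5 ⇒ (c0=0, c1=2, c2=5)
macro 2: S0 reads c2=5 → after 2×micro: 3; S1 reads c2=5 → after 1×micro: 2; S2 reads c2=5 → after 1×micro: 3 ⇒ (c0=3, c1=2, c2=3)
macro 3: S0 reads c2=3 → after 2×micro: 3; S1 reads c2=3 → after 1×micro: 3; S2 reads c2=3 → after 1×micro: 2 ⇒ (c0=3, c1=3, c2=2)
macro 4: S0 reads c2=2 → after 2×micro: 4; S1 reads c2=2 → after 1×micro: 0; S2 reads c2=2 → after 1×micro: 0 ⇒ (c0=4, c1=0, c2=0)
macro 5: S0 reads c2=0 → after 2×micro: 2; S1 reads c2=0 → after 1×micro: 2; S2 reads c2=0 → after 1×micro: 5 ⇒ (c0=2, c1=2, c2=5)
macro 6: S0 reads c2=5 → after 2×micro: 2; S1 reads c2=5 → after 1×micro: 2; S2 reads c2=5 → after 1×micro: 3 ⇒ (c0=2, c1=2, c2=3)

c0 at macro-step 2 = 3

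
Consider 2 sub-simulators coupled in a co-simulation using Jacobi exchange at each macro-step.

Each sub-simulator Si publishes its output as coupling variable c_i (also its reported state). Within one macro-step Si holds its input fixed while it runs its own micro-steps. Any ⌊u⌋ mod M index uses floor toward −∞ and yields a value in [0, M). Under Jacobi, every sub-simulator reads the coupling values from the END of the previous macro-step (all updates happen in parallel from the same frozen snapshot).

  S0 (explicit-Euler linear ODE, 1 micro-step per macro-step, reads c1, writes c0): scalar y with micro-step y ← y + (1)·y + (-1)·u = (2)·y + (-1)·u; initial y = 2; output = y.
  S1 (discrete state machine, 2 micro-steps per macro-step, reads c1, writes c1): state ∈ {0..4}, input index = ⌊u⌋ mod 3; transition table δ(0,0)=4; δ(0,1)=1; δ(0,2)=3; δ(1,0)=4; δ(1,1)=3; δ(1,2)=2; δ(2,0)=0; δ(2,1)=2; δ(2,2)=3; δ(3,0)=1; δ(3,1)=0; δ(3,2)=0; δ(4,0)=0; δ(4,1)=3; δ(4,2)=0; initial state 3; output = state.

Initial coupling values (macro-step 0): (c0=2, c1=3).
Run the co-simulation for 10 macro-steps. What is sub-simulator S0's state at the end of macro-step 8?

S0 state at macro-step 8 = -128

macro 1: S0 reads c1=3 → after 1×micro: 1; S1 reads c1=3 → after 2×micro: 4 ⇒ (c0=1, c1=4)
macro 2: S0 reads c1=4 → after 1×micro: -2; S1 reads c1=4 → after 2×micro: 0 ⇒ (c0=-2, c1=0)
macro 3: S0 reads c1=0 → after 1×micro: -4; S1 reads c1=0 → after 2×micro: 0 ⇒ (c0=-4, c1=0)
macro 4: S0 reads c1=0 → after 1×micro: -8; S1 reads c1=0 → after 2×micro: 0 ⇒ (c0=-8, c1=0)
macro 5: S0 reads c1=0 → after 1×micro: -16; S1 reads c1=0 → after 2×micro: 0 ⇒ (c0=-16, c1=0)
macro 6: S0 reads c1=0 → after 1×micro: -32; S1 reads c1=0 → after 2×micro: 0 ⇒ (c0=-32, c1=0)
macro 7: S0 reads c1=0 → after 1×micro: -64; S1 reads c1=0 → after 2×micro: 0 ⇒ (c0=-64, c1=0)
macro 8: S0 reads c1=0 → after 1×micro: -128; S1 reads c1=0 → after 2×micro: 0 ⇒ (c0=-128, c1=0)
macro 9: S0 reads c1=0 → after 1×micro: -256; S1 reads c1=0 → after 2×micro: 0 ⇒ (c0=-256, c1=0)
macro 10: S0 reads c1=0 → after 1×micro: -512; S1 reads c1=0 → after 2×micro: 0 ⇒ (c0=-512, c1=0)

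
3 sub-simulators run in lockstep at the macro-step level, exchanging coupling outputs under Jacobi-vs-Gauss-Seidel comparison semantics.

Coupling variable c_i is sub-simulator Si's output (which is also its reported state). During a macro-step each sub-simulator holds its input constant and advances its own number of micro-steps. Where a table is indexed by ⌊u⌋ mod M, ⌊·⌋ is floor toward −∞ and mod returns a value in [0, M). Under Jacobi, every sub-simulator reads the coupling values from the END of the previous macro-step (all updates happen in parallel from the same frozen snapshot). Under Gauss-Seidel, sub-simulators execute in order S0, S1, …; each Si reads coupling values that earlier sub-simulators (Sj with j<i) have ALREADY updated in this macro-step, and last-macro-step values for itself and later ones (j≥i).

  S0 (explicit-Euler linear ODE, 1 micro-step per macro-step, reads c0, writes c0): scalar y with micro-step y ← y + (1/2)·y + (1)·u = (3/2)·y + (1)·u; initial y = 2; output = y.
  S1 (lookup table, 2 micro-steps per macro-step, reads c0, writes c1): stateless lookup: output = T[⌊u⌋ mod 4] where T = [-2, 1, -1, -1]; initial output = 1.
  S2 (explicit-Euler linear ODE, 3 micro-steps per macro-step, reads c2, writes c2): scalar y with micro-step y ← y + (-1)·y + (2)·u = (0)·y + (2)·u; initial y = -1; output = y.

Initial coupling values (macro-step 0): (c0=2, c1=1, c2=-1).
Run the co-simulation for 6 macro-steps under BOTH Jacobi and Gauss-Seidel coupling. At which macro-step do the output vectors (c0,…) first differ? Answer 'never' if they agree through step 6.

[Jacobi] macro 1: S0 reads c0=2 → after 1×micro: 5; S1 reads c0=2 → after 2×micro: -1; S2 reads c2=-1 → after 3×micro: -2 ⇒ (c0=5, c1=-1, c2=-2)
[Jacobi] macro 2: S0 reads c0=5 → after 1×micro: 25/2; S1 reads c0=5 → after 2×micro: 1; S2 reads c2=-2 → after 3×micro: -4 ⇒ (c0=25/2, c1=1, c2=-4)
[Jacobi] macro 3: S0 reads c0=25/2 → after 1×micro: 125/4; S1 reads c0=25/2 → after 2×micro: -2; S2 reads c2=-4 → after 3×micro: -8 ⇒ (c0=125/4, c1=-2, c2=-8)
[Jacobi] macro 4: S0 reads c0=125/4 → after 1×micro: 625/8; S1 reads c0=125/4 → after 2×micro: -1; S2 reads c2=-8 → after 3×micro: -16 ⇒ (c0=625/8, c1=-1, c2=-16)
[Jacobi] macro 5: S0 reads c0=625/8 → after 1×micro: 3125/16; S1 reads c0=625/8 → after 2×micro: -1; S2 reads c2=-16 → after 3×micro: -32 ⇒ (c0=3125/16, c1=-1, c2=-32)
[Jacobi] macro 6: S0 reads c0=3125/16 → after 1×micro: 15625/32; S1 reads c0=3125/16 → after 2×micro: -1; S2 reads c2=-32 → after 3×micro: -64 ⇒ (c0=15625/32, c1=-1, c2=-64)
[Gauss-Seidel] macro 1: S0 reads c0=2 → after 1×micro: 5; S1 reads c0=5 → after 2×micro: 1; S2 reads c2=-1 → after 3×micro: -2 ⇒ (c0=5, c1=1, c2=-2)
[Gauss-Seidel] macro 2: S0 reads c0=5 → after 1×micro: 25/2; S1 reads c0=25/2 → after 2×micro: -2; S2 reads c2=-2 → after 3×micro: -4 ⇒ (c0=25/2, c1=-2, c2=-4)
[Gauss-Seidel] macro 3: S0 reads c0=25/2 → after 1×micro: 125/4; S1 reads c0=125/4 → after 2×micro: -1; S2 reads c2=-4 → after 3×micro: -8 ⇒ (c0=125/4, c1=-1, c2=-8)
[Gauss-Seidel] macro 4: S0 reads c0=125/4 → after 1×micro: 625/8; S1 reads c0=625/8 → after 2×micro: -1; S2 reads c2=-8 → after 3×micro: -16 ⇒ (c0=625/8, c1=-1, c2=-16)
[Gauss-Seidel] macro 5: S0 reads c0=625/8 → after 1×micro: 3125/16; S1 reads c0=3125/16 → after 2×micro: -1; S2 reads c2=-16 → after 3×micro: -32 ⇒ (c0=3125/16, c1=-1, c2=-32)
[Gauss-Seidel] macro 6: S0 reads c0=3125/16 → after 1×micro: 15625/32; S1 reads c0=15625/32 → after 2×micro: -2; S2 reads c2=-32 → after 3×micro: -64 ⇒ (c0=15625/32, c1=-2, c2=-64)

first divergence at macro-step: 1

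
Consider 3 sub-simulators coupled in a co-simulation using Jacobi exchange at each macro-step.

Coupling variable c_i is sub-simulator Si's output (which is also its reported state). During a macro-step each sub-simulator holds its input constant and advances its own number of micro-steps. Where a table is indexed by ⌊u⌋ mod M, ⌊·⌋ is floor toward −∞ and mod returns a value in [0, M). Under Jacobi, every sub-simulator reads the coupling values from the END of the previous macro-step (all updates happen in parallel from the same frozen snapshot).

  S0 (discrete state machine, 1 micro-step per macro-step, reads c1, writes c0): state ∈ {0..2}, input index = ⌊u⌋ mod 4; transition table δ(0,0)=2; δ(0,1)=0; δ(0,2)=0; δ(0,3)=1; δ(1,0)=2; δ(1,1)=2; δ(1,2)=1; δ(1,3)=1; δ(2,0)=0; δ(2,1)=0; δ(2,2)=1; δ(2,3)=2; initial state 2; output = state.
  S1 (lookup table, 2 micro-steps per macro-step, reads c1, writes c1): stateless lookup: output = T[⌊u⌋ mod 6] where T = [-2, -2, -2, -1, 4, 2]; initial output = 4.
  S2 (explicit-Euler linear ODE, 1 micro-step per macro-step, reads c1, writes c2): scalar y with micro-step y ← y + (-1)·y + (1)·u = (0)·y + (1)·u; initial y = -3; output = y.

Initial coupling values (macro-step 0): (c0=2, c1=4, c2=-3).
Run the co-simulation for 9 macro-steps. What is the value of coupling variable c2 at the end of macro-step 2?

macro 1: S0 reads c1=4 → after 1×micro: 0; S1 reads c1=4 → after 2×micro: 4; S2 reads c1=4 → after 1×micro: 4 ⇒ (c0=0, c1=4, c2=4)
macro 2: S0 reads c1=4 → after 1×micro: 2; S1 reads c1=4 → after 2×micro: 4; S2 reads c1=4 → after 1×micro: 4 ⇒ (c0=2, c1=4, c2=4)
macro 3: S0 reads c1=4 → after 1×micro: 0; S1 reads c1=4 → after 2×micro: 4; S2 reads c1=4 → after 1×micro: 4 ⇒ (c0=0, c1=4, c2=4)
macro 4: S0 reads c1=4 → after 1×micro: 2; S1 reads c1=4 → after 2×micro: 4; S2 reads c1=4 → after 1×micro: 4 ⇒ (c0=2, c1=4, c2=4)
macro 5: S0 reads c1=4 → after 1×micro: 0; S1 reads c1=4 → after 2×micro: 4; S2 reads c1=4 → after 1×micro: 4 ⇒ (c0=0, c1=4, c2=4)
macro 6: S0 reads c1=4 → after 1×micro: 2; S1 reads c1=4 → after 2×micro: 4; S2 reads c1=4 → after 1×micro: 4 ⇒ (c0=2, c1=4, c2=4)
macro 7: S0 reads c1=4 → after 1×micro: 0; S1 reads c1=4 → after 2×micro: 4; S2 reads c1=4 → after 1×micro: 4 ⇒ (c0=0, c1=4, c2=4)
macro 8: S0 reads c1=4 → after 1×micro: 2; S1 reads c1=4 → after 2×micro: 4; S2 reads c1=4 → after 1×micro: 4 ⇒ (c0=2, c1=4, c2=4)
macro 9: S0 reads c1=4 → after 1×micro: 0; S1 reads c1=4 → after 2×micro: 4; S2 reads c1=4 → after 1×micro: 4 ⇒ (c0=0, c1=4, c2=4)

c2 at macro-step 2 = 4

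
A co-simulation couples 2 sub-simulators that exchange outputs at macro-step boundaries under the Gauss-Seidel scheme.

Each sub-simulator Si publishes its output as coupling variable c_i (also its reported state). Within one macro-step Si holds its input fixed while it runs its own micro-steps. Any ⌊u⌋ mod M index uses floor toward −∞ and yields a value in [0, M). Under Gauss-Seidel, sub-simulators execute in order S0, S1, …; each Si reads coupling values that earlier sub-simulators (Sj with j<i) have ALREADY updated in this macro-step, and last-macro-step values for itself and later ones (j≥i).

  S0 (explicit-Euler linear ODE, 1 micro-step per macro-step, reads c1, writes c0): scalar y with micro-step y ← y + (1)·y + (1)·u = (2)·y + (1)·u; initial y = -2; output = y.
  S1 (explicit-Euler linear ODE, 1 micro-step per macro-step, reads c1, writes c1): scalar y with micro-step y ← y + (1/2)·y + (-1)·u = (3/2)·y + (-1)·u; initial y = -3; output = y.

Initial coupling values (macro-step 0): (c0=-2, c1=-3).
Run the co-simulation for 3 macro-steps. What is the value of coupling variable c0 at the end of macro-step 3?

c0 at macro-step 3 = -127/4

macro 1: S0 reads c1=-3 → after 1×micro: -7; S1 reads c1=-3 → after 1×micro: -3/2 ⇒ (c0=-7, c1=-3/2)
macro 2: S0 reads c1=-3/2 → after 1×micro: -31/2; S1 reads c1=-3/2 → after 1×micro: -3/4 ⇒ (c0=-31/2, c1=-3/4)
macro 3: S0 reads c1=-3/4 → after 1×micro: -127/4; S1 reads c1=-3/4 → after 1×micro: -3/8 ⇒ (c0=-127/4, c1=-3/8)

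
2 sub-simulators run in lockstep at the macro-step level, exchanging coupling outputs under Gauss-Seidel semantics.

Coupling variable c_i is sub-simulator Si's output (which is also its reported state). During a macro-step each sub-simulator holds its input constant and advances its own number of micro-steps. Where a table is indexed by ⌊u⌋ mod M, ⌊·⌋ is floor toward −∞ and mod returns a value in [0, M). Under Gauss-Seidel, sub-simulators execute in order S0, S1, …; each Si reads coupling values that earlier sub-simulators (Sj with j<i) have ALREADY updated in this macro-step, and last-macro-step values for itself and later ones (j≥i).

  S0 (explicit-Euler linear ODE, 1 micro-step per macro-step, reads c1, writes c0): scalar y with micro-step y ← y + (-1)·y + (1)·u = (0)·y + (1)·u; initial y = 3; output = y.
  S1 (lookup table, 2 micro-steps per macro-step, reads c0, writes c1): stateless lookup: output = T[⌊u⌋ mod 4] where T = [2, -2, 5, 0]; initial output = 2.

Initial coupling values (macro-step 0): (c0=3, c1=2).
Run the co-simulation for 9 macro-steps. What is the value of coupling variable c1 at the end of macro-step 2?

macro 1: S0 reads c1=2 → after 1×micro: 2; S1 reads c0=2 → after 2×micro: 5 ⇒ (c0=2, c1=5)
macro 2: S0 reads c1=5 → after 1×micro: 5; S1 reads c0=5 → after 2×micro: -2 ⇒ (c0=5, c1=-2)
macro 3: S0 reads c1=-2 → after 1×micro: -2; S1 reads c0=-2 → after 2×micro: 5 ⇒ (c0=-2, c1=5)
macro 4: S0 reads c1=5 → after 1×micro: 5; S1 reads c0=5 → after 2×micro: -2 ⇒ (c0=5, c1=-2)
macro 5: S0 reads c1=-2 → after 1×micro: -2; S1 reads c0=-2 → after 2×micro: 5 ⇒ (c0=-2, c1=5)
macro 6: S0 reads c1=5 → after 1×micro: 5; S1 reads c0=5 → after 2×micro: -2 ⇒ (c0=5, c1=-2)
macro 7: S0 reads c1=-2 → after 1×micro: -2; S1 reads c0=-2 → after 2×micro: 5 ⇒ (c0=-2, c1=5)
macro 8: S0 reads c1=5 → after 1×micro: 5; S1 reads c0=5 → after 2×micro: -2 ⇒ (c0=5, c1=-2)
macro 9: S0 reads c1=-2 → after 1×micro: -2; S1 reads c0=-2 → after 2×micro: 5 ⇒ (c0=-2, c1=5)

c1 at macro-step 2 = -2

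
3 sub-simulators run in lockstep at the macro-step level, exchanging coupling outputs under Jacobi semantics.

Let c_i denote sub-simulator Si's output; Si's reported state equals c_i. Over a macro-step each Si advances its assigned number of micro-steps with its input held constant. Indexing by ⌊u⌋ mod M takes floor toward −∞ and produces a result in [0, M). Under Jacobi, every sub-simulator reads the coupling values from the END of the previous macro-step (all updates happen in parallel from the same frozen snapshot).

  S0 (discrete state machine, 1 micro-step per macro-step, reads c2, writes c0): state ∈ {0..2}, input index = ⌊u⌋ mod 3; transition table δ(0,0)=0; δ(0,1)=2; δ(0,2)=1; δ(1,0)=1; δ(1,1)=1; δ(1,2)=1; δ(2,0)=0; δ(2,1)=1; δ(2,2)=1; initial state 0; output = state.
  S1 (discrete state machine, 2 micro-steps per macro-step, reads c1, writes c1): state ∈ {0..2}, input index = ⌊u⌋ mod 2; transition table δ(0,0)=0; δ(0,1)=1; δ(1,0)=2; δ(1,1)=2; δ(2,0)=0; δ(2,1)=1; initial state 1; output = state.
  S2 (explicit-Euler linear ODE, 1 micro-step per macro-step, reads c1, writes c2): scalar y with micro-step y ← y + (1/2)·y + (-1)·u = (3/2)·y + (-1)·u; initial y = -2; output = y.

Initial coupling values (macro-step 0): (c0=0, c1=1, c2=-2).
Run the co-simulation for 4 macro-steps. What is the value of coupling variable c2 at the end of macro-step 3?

macro 1: S0 reads c2=-2 → after 1×micro: 2; S1 reads c1=1 → after 2×micro: 1; S2 reads c1=1 → after 1×micro: -4 ⇒ (c0=2, c1=1, c2=-4)
macro 2: S0 reads c2=-4 → after 1×micro: 1; S1 reads c1=1 → after 2×micro: 1; S2 reads c1=1 → after 1×micro: -7 ⇒ (c0=1, c1=1, c2=-7)
macro 3: S0 reads c2=-7 → after 1×micro: 1; S1 reads c1=1 → after 2×micro: 1; S2 reads c1=1 → after 1×micro: -23/2 ⇒ (c0=1, c1=1, c2=-23/2)
macro 4: S0 reads c2=-23/2 → after 1×micro: 1; S1 reads c1=1 → after 2×micro: 1; S2 reads c1=1 → after 1×micro: -73/4 ⇒ (c0=1, c1=1, c2=-73/4)

c2 at macro-step 3 = -23/2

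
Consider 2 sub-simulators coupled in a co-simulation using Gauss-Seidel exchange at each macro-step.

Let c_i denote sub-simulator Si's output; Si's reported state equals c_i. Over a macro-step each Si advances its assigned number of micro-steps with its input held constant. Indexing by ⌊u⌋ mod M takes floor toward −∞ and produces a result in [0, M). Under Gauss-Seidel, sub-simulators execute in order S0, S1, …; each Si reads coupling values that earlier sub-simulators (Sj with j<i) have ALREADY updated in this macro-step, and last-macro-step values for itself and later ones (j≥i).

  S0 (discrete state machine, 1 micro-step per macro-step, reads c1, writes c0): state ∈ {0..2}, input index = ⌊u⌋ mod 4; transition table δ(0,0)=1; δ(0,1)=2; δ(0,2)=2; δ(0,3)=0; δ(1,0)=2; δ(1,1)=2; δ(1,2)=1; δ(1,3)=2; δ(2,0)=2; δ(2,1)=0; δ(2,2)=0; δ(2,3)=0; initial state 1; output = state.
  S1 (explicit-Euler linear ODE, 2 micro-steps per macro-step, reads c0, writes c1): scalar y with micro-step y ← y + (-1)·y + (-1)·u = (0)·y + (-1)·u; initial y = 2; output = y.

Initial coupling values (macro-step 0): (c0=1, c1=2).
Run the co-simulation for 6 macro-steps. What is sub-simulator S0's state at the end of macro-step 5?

macro 1: S0 reads c1=2 → after 1×micro: 1; S1 reads c0=1 → after 2×micro: -1 ⇒ (c0=1, c1=-1)
macro 2: S0 reads c1=-1 → after 1×micro: 2; S1 reads c0=2 → after 2×micro: -2 ⇒ (c0=2, c1=-2)
macro 3: S0 reads c1=-2 → after 1×micro: 0; S1 reads c0=0 → after 2×micro: 0 ⇒ (c0=0, c1=0)
macro 4: S0 reads c1=0 → after 1×micro: 1; S1 reads c0=1 → after 2×micro: -1 ⇒ (c0=1, c1=-1)
macro 5: S0 reads c1=-1 → after 1×micro: 2; S1 reads c0=2 → after 2×micro: -2 ⇒ (c0=2, c1=-2)
macro 6: S0 reads c1=-2 → after 1×micro: 0; S1 reads c0=0 → after 2×micro: 0 ⇒ (c0=0, c1=0)

S0 state at macro-step 5 = 2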